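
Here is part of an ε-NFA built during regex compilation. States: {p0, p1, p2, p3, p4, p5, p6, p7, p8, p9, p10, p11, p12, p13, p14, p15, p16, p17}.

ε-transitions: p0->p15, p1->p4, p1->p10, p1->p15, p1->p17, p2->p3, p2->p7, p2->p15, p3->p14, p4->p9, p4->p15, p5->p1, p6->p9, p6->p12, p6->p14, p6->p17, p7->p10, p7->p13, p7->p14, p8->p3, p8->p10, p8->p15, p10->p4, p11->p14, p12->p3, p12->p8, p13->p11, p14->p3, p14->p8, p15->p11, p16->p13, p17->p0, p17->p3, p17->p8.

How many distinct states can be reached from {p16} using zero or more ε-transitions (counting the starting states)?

Start with {p16}.
From p16 via ε: add p13.
From p13 via ε: add p11.
From p11 via ε: add p14.
From p14 via ε: add p3, p8.
From p8 via ε: add p10, p15.
From p10 via ε: add p4.
From p4 via ε: add p9.
ε-closure = {p3, p4, p8, p9, p10, p11, p13, p14, p15, p16}, which has 10 states.

10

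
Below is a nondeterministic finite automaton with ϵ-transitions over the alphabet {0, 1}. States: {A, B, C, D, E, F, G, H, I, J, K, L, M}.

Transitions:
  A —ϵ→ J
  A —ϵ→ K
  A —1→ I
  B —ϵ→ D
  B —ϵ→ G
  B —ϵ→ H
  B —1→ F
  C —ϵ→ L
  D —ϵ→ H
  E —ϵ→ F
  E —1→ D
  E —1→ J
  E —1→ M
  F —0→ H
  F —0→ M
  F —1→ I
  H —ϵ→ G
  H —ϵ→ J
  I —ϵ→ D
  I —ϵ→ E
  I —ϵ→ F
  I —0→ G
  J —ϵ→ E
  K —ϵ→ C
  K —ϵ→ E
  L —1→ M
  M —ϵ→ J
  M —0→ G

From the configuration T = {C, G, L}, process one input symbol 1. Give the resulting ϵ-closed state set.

{E, F, J, M}

L on 1 → {M}.
No 1-transition from C, G.
Union after reading 1: {M}.
Now take the ϵ-closure:
From M via ϵ: add J.
From J via ϵ: add E.
From E via ϵ: add F.
No new states can be added; the closed set is {E, F, J, M}.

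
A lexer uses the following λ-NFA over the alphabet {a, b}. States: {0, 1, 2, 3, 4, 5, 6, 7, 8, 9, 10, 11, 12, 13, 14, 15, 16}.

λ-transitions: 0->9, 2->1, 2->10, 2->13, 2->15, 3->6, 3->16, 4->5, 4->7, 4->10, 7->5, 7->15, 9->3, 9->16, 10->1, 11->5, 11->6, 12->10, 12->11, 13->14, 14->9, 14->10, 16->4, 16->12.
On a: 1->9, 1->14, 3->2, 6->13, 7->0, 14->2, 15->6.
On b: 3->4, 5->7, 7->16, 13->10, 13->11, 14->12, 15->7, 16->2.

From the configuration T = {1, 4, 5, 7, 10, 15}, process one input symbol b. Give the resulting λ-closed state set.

5 on b → {7}.
7 on b → {16}.
15 on b → {7}.
No b-transition from 1, 4, 10.
Union after reading b: {7, 16}.
Now take the λ-closure:
From 7 via λ: add 5, 15.
From 16 via λ: add 4, 12.
From 4 via λ: add 10.
From 12 via λ: add 11.
From 10 via λ: add 1.
From 11 via λ: add 6.
No new states can be added; the closed set is {1, 4, 5, 6, 7, 10, 11, 12, 15, 16}.

{1, 4, 5, 6, 7, 10, 11, 12, 15, 16}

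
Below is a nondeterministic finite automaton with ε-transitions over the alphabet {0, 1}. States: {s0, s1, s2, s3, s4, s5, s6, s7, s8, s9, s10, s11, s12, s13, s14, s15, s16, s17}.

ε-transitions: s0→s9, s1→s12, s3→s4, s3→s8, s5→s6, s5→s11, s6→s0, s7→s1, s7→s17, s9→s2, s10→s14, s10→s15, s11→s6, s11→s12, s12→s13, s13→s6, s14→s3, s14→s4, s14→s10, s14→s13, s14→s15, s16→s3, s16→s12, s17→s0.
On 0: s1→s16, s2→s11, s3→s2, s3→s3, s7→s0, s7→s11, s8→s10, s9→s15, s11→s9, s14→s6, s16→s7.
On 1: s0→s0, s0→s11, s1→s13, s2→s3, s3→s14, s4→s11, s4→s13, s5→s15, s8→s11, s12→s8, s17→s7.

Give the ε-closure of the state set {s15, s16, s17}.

{s0, s2, s3, s4, s6, s8, s9, s12, s13, s15, s16, s17}

Start with {s15, s16, s17}.
From s16 via ε: add s3, s12.
From s17 via ε: add s0.
From s0 via ε: add s9.
From s3 via ε: add s4, s8.
From s12 via ε: add s13.
From s9 via ε: add s2.
From s13 via ε: add s6.
No new states can be added; the closed set is {s0, s2, s3, s4, s6, s8, s9, s12, s13, s15, s16, s17}.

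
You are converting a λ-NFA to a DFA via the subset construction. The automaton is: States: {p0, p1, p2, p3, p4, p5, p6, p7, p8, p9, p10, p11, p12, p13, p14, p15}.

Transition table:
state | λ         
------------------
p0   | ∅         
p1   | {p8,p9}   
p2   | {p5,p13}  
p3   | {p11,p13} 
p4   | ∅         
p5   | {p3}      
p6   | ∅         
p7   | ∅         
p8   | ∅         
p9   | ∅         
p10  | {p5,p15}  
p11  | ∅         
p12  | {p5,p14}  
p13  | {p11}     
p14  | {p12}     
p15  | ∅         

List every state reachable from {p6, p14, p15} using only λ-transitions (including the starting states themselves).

{p3, p5, p6, p11, p12, p13, p14, p15}

Start with {p6, p14, p15}.
From p14 via λ: add p12.
From p12 via λ: add p5.
From p5 via λ: add p3.
From p3 via λ: add p11, p13.
No new states can be added; the closed set is {p3, p5, p6, p11, p12, p13, p14, p15}.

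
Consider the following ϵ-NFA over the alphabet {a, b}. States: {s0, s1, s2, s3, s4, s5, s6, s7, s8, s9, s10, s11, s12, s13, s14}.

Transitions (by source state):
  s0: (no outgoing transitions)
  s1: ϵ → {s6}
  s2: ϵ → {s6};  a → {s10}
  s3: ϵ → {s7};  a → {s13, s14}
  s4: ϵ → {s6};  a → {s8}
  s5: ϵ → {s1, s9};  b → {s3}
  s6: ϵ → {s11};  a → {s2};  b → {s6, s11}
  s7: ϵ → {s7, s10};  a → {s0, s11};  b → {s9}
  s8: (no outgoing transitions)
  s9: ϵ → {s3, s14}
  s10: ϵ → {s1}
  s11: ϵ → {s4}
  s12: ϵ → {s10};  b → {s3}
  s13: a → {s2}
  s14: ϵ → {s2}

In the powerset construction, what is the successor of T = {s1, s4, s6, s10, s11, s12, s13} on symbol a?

s4 on a → {s8}.
s6 on a → {s2}.
s13 on a → {s2}.
No a-transition from s1, s10, s11, s12.
Union after reading a: {s2, s8}.
Now take the ϵ-closure:
From s2 via ϵ: add s6.
From s6 via ϵ: add s11.
From s11 via ϵ: add s4.
No new states can be added; the closed set is {s2, s4, s6, s8, s11}.

{s2, s4, s6, s8, s11}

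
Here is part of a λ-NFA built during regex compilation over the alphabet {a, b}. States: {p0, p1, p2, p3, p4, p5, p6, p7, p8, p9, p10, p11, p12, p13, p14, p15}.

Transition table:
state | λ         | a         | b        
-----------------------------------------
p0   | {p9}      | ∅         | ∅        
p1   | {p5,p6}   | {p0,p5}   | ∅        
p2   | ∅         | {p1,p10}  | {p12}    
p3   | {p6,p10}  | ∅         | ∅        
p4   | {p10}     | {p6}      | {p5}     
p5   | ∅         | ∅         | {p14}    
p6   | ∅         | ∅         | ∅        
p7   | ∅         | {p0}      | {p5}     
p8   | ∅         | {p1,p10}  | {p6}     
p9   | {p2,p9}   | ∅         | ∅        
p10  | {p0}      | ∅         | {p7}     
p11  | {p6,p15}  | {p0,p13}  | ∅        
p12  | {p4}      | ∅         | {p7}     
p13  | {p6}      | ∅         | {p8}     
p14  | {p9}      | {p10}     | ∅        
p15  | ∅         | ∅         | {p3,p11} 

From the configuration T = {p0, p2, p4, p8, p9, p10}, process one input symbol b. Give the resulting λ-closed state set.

p2 on b → {p12}.
p4 on b → {p5}.
p8 on b → {p6}.
p10 on b → {p7}.
No b-transition from p0, p9.
Union after reading b: {p5, p6, p7, p12}.
Now take the λ-closure:
From p12 via λ: add p4.
From p4 via λ: add p10.
From p10 via λ: add p0.
From p0 via λ: add p9.
From p9 via λ: add p2.
No new states can be added; the closed set is {p0, p2, p4, p5, p6, p7, p9, p10, p12}.

{p0, p2, p4, p5, p6, p7, p9, p10, p12}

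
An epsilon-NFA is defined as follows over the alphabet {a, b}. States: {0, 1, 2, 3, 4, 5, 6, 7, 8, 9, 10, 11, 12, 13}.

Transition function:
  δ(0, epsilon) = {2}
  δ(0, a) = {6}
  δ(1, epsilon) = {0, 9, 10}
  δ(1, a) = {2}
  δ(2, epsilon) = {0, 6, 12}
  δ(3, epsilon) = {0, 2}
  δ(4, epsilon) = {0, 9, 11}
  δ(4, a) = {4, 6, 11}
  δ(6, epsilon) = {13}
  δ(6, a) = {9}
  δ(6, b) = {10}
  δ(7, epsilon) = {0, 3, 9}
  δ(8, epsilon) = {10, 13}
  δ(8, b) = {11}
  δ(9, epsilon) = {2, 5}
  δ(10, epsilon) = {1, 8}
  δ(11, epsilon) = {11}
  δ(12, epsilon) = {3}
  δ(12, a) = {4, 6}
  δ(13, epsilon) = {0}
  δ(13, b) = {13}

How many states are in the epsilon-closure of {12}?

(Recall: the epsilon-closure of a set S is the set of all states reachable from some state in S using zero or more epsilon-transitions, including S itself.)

6

Start with {12}.
From 12 via epsilon: add 3.
From 3 via epsilon: add 0, 2.
From 2 via epsilon: add 6.
From 6 via epsilon: add 13.
epsilon-closure = {0, 2, 3, 6, 12, 13}, which has 6 states.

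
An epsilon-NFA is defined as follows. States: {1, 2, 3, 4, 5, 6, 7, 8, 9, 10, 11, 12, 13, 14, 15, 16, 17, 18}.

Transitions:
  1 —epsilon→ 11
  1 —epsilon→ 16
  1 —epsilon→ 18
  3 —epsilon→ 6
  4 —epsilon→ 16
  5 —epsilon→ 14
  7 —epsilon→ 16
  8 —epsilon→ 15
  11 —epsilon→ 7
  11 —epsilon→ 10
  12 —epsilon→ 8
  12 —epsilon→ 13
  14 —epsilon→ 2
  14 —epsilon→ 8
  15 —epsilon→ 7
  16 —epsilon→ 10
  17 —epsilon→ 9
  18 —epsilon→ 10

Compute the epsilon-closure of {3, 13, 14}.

Start with {3, 13, 14}.
From 3 via epsilon: add 6.
From 14 via epsilon: add 2, 8.
From 8 via epsilon: add 15.
From 15 via epsilon: add 7.
From 7 via epsilon: add 16.
From 16 via epsilon: add 10.
No new states can be added; the closed set is {2, 3, 6, 7, 8, 10, 13, 14, 15, 16}.

{2, 3, 6, 7, 8, 10, 13, 14, 15, 16}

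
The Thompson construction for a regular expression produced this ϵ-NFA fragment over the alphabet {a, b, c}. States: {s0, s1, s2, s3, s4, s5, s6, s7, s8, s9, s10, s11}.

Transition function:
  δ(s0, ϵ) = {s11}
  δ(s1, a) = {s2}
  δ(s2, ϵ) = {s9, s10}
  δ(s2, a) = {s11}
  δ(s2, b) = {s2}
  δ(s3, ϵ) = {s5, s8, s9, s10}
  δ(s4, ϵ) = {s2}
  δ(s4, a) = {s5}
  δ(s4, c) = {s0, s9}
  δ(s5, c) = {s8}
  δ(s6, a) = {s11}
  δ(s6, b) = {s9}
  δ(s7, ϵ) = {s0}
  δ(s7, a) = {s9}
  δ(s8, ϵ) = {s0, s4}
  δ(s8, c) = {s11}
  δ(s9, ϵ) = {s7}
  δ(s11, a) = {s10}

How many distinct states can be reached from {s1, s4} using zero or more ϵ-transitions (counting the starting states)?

Start with {s1, s4}.
From s4 via ϵ: add s2.
From s2 via ϵ: add s9, s10.
From s9 via ϵ: add s7.
From s7 via ϵ: add s0.
From s0 via ϵ: add s11.
ϵ-closure = {s0, s1, s2, s4, s7, s9, s10, s11}, which has 8 states.

8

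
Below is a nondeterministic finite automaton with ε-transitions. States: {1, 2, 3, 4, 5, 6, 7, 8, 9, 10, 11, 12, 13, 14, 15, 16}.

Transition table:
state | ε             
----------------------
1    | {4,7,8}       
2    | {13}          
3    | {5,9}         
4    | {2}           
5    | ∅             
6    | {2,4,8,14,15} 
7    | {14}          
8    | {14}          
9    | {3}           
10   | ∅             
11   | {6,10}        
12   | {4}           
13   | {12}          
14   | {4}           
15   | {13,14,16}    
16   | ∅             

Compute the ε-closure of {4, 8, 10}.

Start with {4, 8, 10}.
From 4 via ε: add 2.
From 8 via ε: add 14.
From 2 via ε: add 13.
From 13 via ε: add 12.
No new states can be added; the closed set is {2, 4, 8, 10, 12, 13, 14}.

{2, 4, 8, 10, 12, 13, 14}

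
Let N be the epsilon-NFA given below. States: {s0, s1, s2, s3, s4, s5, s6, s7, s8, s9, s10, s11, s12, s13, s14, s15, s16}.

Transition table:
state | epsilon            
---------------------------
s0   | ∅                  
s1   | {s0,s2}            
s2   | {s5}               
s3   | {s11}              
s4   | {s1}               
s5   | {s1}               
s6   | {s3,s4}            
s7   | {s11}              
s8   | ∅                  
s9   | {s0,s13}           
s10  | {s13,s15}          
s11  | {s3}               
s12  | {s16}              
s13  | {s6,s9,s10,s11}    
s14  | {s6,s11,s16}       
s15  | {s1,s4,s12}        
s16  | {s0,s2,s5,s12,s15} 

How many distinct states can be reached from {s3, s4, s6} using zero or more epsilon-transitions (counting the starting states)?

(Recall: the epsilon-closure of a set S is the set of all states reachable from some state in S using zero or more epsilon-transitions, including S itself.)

8

Start with {s3, s4, s6}.
From s3 via epsilon: add s11.
From s4 via epsilon: add s1.
From s1 via epsilon: add s0, s2.
From s2 via epsilon: add s5.
epsilon-closure = {s0, s1, s2, s3, s4, s5, s6, s11}, which has 8 states.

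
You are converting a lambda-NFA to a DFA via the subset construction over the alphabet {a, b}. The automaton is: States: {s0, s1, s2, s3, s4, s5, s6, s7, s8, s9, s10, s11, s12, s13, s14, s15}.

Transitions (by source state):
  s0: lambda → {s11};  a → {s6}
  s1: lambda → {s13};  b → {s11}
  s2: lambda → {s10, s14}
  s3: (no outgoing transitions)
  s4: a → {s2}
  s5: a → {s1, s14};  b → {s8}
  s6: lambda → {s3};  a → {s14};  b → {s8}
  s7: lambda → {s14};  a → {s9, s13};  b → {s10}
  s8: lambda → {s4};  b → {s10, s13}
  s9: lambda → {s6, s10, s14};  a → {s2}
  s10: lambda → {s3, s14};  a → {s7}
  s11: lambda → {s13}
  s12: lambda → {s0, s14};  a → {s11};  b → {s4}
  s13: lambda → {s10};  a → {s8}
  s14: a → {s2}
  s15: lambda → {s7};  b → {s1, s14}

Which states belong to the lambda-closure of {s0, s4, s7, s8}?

Start with {s0, s4, s7, s8}.
From s0 via lambda: add s11.
From s7 via lambda: add s14.
From s11 via lambda: add s13.
From s13 via lambda: add s10.
From s10 via lambda: add s3.
No new states can be added; the closed set is {s0, s3, s4, s7, s8, s10, s11, s13, s14}.

{s0, s3, s4, s7, s8, s10, s11, s13, s14}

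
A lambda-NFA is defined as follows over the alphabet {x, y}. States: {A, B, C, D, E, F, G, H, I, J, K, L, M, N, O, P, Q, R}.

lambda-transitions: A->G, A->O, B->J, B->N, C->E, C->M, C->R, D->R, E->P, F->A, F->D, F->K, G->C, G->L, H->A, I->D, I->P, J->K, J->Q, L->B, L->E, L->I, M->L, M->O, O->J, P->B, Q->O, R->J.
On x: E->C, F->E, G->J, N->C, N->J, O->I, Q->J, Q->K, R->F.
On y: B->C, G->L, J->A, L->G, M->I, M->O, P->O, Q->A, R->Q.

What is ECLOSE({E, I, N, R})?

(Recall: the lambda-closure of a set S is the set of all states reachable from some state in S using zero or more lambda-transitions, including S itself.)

{B, D, E, I, J, K, N, O, P, Q, R}

Start with {E, I, N, R}.
From E via lambda: add P.
From I via lambda: add D.
From R via lambda: add J.
From J via lambda: add K, Q.
From P via lambda: add B.
From Q via lambda: add O.
No new states can be added; the closed set is {B, D, E, I, J, K, N, O, P, Q, R}.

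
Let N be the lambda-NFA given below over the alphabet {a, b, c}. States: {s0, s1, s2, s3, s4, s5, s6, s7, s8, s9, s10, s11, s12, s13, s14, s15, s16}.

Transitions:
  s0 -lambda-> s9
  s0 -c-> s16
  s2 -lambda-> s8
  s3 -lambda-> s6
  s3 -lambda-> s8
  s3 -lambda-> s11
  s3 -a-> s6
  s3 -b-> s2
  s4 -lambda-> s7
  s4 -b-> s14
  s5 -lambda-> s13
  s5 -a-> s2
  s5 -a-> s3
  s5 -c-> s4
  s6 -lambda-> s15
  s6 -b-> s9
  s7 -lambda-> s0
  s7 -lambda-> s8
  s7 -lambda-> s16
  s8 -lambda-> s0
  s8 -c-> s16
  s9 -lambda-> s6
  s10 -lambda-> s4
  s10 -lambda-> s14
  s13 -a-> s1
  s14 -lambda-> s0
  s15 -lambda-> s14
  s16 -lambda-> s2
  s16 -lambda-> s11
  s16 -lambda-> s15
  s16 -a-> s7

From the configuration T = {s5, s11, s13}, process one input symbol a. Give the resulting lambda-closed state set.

{s0, s1, s2, s3, s6, s8, s9, s11, s14, s15}

s5 on a → {s2, s3}.
s13 on a → {s1}.
No a-transition from s11.
Union after reading a: {s1, s2, s3}.
Now take the lambda-closure:
From s2 via lambda: add s8.
From s3 via lambda: add s6, s11.
From s6 via lambda: add s15.
From s8 via lambda: add s0.
From s0 via lambda: add s9.
From s15 via lambda: add s14.
No new states can be added; the closed set is {s0, s1, s2, s3, s6, s8, s9, s11, s14, s15}.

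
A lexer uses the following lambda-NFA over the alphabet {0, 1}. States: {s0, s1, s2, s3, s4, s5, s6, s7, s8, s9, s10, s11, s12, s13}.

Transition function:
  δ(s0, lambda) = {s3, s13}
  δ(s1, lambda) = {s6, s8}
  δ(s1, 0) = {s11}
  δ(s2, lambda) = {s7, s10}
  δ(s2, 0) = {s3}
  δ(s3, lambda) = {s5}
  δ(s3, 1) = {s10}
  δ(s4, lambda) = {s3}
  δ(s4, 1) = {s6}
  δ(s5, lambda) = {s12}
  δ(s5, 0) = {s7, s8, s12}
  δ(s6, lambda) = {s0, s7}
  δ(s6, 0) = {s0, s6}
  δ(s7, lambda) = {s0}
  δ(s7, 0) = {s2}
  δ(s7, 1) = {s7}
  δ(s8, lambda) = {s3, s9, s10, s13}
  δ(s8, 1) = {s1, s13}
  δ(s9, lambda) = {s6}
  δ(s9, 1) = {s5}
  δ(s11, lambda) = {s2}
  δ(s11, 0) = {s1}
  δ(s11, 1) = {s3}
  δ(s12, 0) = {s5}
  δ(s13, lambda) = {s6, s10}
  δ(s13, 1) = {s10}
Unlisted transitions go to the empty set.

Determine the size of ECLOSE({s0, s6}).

8

Start with {s0, s6}.
From s0 via lambda: add s3, s13.
From s6 via lambda: add s7.
From s3 via lambda: add s5.
From s13 via lambda: add s10.
From s5 via lambda: add s12.
lambda-closure = {s0, s3, s5, s6, s7, s10, s12, s13}, which has 8 states.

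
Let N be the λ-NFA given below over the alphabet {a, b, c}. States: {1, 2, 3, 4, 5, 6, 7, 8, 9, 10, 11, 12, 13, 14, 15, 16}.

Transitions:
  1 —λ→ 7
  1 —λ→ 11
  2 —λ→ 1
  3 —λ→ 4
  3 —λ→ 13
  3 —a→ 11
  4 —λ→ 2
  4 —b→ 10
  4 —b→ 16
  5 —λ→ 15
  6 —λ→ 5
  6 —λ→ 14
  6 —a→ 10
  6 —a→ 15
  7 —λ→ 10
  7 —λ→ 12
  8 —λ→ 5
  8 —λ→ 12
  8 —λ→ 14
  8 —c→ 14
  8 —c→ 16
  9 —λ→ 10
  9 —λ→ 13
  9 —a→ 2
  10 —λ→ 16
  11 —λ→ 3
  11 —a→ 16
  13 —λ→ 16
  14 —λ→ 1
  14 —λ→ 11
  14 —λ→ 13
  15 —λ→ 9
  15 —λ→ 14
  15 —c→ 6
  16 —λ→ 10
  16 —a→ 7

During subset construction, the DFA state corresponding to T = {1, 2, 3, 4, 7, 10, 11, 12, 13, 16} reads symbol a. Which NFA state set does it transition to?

3 on a → {11}.
11 on a → {16}.
16 on a → {7}.
No a-transition from 1, 2, 4, 7, 10, 12, 13.
Union after reading a: {7, 11, 16}.
Now take the λ-closure:
From 7 via λ: add 10, 12.
From 11 via λ: add 3.
From 3 via λ: add 4, 13.
From 4 via λ: add 2.
From 2 via λ: add 1.
No new states can be added; the closed set is {1, 2, 3, 4, 7, 10, 11, 12, 13, 16}.

{1, 2, 3, 4, 7, 10, 11, 12, 13, 16}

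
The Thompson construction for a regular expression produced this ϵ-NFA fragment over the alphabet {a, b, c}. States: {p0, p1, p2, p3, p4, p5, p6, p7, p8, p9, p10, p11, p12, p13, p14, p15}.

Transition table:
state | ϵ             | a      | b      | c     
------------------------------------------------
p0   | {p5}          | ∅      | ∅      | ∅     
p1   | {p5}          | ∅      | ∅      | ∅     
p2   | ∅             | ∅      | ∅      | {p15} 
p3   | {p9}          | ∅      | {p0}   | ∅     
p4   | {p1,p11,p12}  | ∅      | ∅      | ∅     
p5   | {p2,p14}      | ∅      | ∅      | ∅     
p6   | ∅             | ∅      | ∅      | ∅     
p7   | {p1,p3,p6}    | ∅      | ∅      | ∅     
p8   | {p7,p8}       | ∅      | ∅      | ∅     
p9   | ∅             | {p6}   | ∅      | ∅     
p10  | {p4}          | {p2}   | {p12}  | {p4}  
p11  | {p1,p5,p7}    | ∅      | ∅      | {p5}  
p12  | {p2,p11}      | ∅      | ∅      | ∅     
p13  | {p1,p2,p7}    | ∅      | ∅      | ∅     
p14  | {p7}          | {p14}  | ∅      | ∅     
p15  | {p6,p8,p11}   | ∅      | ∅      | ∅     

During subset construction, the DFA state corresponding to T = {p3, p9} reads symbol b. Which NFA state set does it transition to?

p3 on b → {p0}.
No b-transition from p9.
Union after reading b: {p0}.
Now take the ϵ-closure:
From p0 via ϵ: add p5.
From p5 via ϵ: add p2, p14.
From p14 via ϵ: add p7.
From p7 via ϵ: add p1, p3, p6.
From p3 via ϵ: add p9.
No new states can be added; the closed set is {p0, p1, p2, p3, p5, p6, p7, p9, p14}.

{p0, p1, p2, p3, p5, p6, p7, p9, p14}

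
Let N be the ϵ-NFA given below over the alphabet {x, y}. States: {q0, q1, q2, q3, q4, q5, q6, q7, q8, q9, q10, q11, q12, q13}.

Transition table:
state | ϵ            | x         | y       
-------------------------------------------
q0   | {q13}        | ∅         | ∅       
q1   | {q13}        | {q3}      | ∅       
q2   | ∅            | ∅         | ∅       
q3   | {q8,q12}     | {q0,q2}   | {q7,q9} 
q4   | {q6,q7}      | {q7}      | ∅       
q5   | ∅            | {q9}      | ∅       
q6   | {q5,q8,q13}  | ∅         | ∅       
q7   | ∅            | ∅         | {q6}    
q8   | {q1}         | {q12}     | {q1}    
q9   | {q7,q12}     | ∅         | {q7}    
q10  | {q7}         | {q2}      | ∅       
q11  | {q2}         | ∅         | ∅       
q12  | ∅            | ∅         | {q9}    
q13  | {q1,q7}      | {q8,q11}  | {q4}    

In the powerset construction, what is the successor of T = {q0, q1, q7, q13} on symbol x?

{q1, q2, q3, q7, q8, q11, q12, q13}

q1 on x → {q3}.
q13 on x → {q8, q11}.
No x-transition from q0, q7.
Union after reading x: {q3, q8, q11}.
Now take the ϵ-closure:
From q3 via ϵ: add q12.
From q8 via ϵ: add q1.
From q11 via ϵ: add q2.
From q1 via ϵ: add q13.
From q13 via ϵ: add q7.
No new states can be added; the closed set is {q1, q2, q3, q7, q8, q11, q12, q13}.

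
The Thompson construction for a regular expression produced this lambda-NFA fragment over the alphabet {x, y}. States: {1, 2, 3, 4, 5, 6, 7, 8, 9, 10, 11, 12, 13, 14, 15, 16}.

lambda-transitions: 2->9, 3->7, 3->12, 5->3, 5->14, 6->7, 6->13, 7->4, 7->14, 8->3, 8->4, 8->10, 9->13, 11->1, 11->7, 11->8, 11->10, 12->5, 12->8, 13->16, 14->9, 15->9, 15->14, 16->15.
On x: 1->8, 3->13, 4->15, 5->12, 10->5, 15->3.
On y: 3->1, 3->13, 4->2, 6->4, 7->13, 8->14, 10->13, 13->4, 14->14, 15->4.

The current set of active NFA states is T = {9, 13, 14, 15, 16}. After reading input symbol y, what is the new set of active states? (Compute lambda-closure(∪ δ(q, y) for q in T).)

13 on y → {4}.
14 on y → {14}.
15 on y → {4}.
No y-transition from 9, 16.
Union after reading y: {4, 14}.
Now take the lambda-closure:
From 14 via lambda: add 9.
From 9 via lambda: add 13.
From 13 via lambda: add 16.
From 16 via lambda: add 15.
No new states can be added; the closed set is {4, 9, 13, 14, 15, 16}.

{4, 9, 13, 14, 15, 16}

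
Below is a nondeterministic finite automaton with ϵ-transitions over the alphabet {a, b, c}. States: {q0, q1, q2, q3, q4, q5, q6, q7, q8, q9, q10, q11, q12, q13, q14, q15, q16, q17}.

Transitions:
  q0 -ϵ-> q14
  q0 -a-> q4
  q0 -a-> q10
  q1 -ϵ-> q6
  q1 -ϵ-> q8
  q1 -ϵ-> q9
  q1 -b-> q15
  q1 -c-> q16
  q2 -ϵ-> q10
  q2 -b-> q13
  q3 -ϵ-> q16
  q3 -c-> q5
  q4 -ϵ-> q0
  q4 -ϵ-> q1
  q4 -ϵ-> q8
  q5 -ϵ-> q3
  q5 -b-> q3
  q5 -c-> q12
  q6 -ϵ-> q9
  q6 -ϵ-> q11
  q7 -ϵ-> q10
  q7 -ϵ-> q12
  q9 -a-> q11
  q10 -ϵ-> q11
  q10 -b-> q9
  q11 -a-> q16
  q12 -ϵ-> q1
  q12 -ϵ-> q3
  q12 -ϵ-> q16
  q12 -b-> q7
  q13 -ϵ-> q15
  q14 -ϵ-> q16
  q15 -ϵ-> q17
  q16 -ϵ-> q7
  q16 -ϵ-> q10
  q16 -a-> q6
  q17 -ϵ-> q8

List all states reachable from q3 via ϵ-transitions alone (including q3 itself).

{q1, q3, q6, q7, q8, q9, q10, q11, q12, q16}

Start with {q3}.
From q3 via ϵ: add q16.
From q16 via ϵ: add q7, q10.
From q7 via ϵ: add q12.
From q10 via ϵ: add q11.
From q12 via ϵ: add q1.
From q1 via ϵ: add q6, q8, q9.
No new states can be added; the closed set is {q1, q3, q6, q7, q8, q9, q10, q11, q12, q16}.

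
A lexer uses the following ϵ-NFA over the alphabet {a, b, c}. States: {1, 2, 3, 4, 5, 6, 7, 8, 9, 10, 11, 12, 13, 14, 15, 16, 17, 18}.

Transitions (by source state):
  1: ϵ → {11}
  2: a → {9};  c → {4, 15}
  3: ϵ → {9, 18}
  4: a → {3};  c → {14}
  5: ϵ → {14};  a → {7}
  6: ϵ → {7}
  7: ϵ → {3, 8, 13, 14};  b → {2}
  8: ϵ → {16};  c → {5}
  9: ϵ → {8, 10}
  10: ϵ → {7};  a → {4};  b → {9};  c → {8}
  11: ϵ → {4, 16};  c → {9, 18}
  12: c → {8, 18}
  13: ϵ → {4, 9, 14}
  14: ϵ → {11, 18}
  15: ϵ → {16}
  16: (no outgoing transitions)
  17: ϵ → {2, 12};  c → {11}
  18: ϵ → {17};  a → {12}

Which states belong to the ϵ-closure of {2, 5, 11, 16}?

{2, 4, 5, 11, 12, 14, 16, 17, 18}

Start with {2, 5, 11, 16}.
From 5 via ϵ: add 14.
From 11 via ϵ: add 4.
From 14 via ϵ: add 18.
From 18 via ϵ: add 17.
From 17 via ϵ: add 12.
No new states can be added; the closed set is {2, 4, 5, 11, 12, 14, 16, 17, 18}.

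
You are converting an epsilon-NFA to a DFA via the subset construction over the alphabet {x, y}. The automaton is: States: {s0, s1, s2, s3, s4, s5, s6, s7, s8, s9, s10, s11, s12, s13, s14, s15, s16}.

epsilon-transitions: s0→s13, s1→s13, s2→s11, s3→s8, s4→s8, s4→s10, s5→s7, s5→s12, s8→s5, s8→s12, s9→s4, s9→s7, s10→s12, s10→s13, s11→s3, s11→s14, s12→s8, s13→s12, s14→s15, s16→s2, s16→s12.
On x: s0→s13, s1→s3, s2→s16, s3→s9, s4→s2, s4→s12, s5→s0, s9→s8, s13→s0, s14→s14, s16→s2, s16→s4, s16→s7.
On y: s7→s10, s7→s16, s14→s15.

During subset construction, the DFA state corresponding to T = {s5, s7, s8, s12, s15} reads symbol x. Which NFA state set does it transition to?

{s0, s5, s7, s8, s12, s13}

s5 on x → {s0}.
No x-transition from s7, s8, s12, s15.
Union after reading x: {s0}.
Now take the epsilon-closure:
From s0 via epsilon: add s13.
From s13 via epsilon: add s12.
From s12 via epsilon: add s8.
From s8 via epsilon: add s5.
From s5 via epsilon: add s7.
No new states can be added; the closed set is {s0, s5, s7, s8, s12, s13}.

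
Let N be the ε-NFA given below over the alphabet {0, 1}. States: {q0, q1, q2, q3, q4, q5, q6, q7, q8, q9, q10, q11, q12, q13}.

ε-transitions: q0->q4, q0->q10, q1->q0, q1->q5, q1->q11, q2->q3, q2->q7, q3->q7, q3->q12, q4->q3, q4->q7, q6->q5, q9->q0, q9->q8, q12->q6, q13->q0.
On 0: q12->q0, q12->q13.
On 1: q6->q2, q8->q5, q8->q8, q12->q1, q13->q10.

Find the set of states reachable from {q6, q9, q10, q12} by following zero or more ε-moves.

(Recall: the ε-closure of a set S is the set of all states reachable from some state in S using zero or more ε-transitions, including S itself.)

{q0, q3, q4, q5, q6, q7, q8, q9, q10, q12}

Start with {q6, q9, q10, q12}.
From q6 via ε: add q5.
From q9 via ε: add q0, q8.
From q0 via ε: add q4.
From q4 via ε: add q3, q7.
No new states can be added; the closed set is {q0, q3, q4, q5, q6, q7, q8, q9, q10, q12}.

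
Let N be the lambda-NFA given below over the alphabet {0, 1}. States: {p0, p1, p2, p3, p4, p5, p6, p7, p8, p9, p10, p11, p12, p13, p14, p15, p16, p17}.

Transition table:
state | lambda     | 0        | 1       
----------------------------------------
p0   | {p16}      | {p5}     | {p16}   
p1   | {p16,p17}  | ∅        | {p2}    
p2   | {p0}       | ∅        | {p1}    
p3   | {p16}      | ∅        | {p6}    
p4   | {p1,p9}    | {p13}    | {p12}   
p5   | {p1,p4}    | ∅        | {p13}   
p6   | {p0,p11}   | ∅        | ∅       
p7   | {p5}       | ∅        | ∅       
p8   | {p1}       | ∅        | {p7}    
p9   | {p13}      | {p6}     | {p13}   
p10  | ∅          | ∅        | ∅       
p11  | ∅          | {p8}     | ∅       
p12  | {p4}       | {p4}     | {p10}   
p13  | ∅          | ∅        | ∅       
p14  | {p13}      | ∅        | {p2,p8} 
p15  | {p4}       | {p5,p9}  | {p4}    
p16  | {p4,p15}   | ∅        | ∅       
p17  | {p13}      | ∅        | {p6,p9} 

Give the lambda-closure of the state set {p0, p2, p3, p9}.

{p0, p1, p2, p3, p4, p9, p13, p15, p16, p17}

Start with {p0, p2, p3, p9}.
From p0 via lambda: add p16.
From p9 via lambda: add p13.
From p16 via lambda: add p4, p15.
From p4 via lambda: add p1.
From p1 via lambda: add p17.
No new states can be added; the closed set is {p0, p1, p2, p3, p4, p9, p13, p15, p16, p17}.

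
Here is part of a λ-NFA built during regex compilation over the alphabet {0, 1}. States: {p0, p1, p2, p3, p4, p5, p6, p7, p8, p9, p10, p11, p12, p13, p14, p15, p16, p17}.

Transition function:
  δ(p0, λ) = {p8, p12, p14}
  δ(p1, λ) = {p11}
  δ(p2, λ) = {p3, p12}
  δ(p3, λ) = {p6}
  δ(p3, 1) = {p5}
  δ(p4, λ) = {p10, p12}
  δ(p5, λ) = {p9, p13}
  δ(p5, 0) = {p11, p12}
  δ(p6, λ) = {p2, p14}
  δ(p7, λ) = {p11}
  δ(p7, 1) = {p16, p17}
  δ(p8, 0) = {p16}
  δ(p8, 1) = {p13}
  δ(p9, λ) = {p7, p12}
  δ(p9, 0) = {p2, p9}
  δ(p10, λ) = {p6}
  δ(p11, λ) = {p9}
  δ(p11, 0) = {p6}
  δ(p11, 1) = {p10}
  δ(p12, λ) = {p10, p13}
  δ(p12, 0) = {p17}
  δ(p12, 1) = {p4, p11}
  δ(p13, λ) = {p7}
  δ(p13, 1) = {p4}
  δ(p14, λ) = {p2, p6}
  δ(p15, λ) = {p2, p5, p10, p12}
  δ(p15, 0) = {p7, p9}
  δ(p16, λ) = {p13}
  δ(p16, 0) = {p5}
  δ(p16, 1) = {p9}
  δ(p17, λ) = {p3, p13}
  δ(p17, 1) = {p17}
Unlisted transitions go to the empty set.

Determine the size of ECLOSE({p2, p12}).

10

Start with {p2, p12}.
From p2 via λ: add p3.
From p12 via λ: add p10, p13.
From p3 via λ: add p6.
From p13 via λ: add p7.
From p6 via λ: add p14.
From p7 via λ: add p11.
From p11 via λ: add p9.
λ-closure = {p2, p3, p6, p7, p9, p10, p11, p12, p13, p14}, which has 10 states.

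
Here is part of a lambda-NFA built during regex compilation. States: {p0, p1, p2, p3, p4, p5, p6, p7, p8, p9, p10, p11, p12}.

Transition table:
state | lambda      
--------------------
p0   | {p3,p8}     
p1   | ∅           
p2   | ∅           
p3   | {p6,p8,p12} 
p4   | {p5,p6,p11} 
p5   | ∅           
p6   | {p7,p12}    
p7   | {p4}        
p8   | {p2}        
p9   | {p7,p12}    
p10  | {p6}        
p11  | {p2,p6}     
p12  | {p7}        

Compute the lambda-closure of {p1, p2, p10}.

{p1, p2, p4, p5, p6, p7, p10, p11, p12}

Start with {p1, p2, p10}.
From p10 via lambda: add p6.
From p6 via lambda: add p7, p12.
From p7 via lambda: add p4.
From p4 via lambda: add p5, p11.
No new states can be added; the closed set is {p1, p2, p4, p5, p6, p7, p10, p11, p12}.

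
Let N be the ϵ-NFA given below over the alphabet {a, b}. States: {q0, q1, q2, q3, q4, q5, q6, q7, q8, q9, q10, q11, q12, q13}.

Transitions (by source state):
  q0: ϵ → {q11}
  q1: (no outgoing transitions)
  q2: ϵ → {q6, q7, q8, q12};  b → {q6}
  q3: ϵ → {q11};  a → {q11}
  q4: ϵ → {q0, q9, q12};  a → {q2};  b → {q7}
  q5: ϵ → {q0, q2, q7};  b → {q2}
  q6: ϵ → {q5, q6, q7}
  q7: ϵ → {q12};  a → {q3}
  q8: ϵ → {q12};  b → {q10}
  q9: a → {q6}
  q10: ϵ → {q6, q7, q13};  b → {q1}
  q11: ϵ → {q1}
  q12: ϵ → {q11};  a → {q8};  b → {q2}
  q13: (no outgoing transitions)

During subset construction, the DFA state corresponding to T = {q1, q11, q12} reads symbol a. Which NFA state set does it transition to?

q12 on a → {q8}.
No a-transition from q1, q11.
Union after reading a: {q8}.
Now take the ϵ-closure:
From q8 via ϵ: add q12.
From q12 via ϵ: add q11.
From q11 via ϵ: add q1.
No new states can be added; the closed set is {q1, q8, q11, q12}.

{q1, q8, q11, q12}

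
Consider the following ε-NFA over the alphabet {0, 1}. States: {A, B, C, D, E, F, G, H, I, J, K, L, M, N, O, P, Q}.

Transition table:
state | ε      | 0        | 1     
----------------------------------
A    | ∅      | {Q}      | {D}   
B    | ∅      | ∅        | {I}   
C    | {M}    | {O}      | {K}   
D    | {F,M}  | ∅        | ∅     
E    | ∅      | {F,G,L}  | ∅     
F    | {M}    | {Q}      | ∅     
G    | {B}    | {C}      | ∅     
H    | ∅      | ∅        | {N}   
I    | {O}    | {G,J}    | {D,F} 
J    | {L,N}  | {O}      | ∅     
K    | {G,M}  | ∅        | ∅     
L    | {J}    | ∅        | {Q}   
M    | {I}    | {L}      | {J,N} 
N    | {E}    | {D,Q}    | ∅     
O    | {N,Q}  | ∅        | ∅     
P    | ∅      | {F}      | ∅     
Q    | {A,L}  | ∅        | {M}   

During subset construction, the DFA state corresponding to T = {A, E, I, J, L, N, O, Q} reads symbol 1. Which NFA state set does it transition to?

{A, D, E, F, I, J, L, M, N, O, Q}

A on 1 → {D}.
I on 1 → {D, F}.
L on 1 → {Q}.
Q on 1 → {M}.
No 1-transition from E, J, N, O.
Union after reading 1: {D, F, M, Q}.
Now take the ε-closure:
From M via ε: add I.
From Q via ε: add A, L.
From I via ε: add O.
From L via ε: add J.
From J via ε: add N.
From N via ε: add E.
No new states can be added; the closed set is {A, D, E, F, I, J, L, M, N, O, Q}.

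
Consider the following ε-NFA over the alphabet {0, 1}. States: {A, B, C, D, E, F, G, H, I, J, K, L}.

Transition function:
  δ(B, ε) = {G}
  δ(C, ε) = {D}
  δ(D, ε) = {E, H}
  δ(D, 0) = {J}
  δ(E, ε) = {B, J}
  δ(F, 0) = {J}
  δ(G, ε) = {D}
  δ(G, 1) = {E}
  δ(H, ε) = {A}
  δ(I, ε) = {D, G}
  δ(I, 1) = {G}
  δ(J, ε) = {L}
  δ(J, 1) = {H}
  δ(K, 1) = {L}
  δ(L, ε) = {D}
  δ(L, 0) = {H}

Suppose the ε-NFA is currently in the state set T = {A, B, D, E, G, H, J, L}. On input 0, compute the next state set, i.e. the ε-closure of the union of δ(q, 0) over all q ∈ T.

D on 0 → {J}.
L on 0 → {H}.
No 0-transition from A, B, E, G, H, J.
Union after reading 0: {H, J}.
Now take the ε-closure:
From H via ε: add A.
From J via ε: add L.
From L via ε: add D.
From D via ε: add E.
From E via ε: add B.
From B via ε: add G.
No new states can be added; the closed set is {A, B, D, E, G, H, J, L}.

{A, B, D, E, G, H, J, L}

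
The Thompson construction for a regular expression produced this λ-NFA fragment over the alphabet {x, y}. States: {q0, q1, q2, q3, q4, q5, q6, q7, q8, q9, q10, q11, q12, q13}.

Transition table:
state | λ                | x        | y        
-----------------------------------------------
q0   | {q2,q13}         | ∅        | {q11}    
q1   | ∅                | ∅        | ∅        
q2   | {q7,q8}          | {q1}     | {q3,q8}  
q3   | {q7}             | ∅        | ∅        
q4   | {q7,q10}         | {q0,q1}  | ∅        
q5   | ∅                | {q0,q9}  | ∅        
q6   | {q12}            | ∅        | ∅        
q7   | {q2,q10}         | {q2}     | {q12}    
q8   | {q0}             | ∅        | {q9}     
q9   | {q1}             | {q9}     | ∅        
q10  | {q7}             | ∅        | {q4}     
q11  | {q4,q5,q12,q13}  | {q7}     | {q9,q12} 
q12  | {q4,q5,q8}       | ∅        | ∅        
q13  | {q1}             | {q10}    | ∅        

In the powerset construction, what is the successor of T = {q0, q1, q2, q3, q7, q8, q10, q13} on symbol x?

q2 on x → {q1}.
q7 on x → {q2}.
q13 on x → {q10}.
No x-transition from q0, q1, q3, q8, q10.
Union after reading x: {q1, q2, q10}.
Now take the λ-closure:
From q2 via λ: add q7, q8.
From q8 via λ: add q0.
From q0 via λ: add q13.
No new states can be added; the closed set is {q0, q1, q2, q7, q8, q10, q13}.

{q0, q1, q2, q7, q8, q10, q13}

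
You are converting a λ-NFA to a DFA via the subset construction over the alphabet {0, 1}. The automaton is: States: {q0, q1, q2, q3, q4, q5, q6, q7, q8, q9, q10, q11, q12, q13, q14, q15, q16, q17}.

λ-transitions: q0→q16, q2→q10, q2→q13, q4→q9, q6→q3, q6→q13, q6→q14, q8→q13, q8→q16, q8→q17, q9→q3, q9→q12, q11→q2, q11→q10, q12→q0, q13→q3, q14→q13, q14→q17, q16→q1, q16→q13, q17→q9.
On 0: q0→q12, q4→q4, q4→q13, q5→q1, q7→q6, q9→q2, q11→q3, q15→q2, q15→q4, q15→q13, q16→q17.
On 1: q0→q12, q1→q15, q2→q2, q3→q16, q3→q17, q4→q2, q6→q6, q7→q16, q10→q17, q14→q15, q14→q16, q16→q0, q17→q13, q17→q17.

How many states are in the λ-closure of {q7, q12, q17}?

9

Start with {q7, q12, q17}.
From q12 via λ: add q0.
From q17 via λ: add q9.
From q0 via λ: add q16.
From q9 via λ: add q3.
From q16 via λ: add q1, q13.
λ-closure = {q0, q1, q3, q7, q9, q12, q13, q16, q17}, which has 9 states.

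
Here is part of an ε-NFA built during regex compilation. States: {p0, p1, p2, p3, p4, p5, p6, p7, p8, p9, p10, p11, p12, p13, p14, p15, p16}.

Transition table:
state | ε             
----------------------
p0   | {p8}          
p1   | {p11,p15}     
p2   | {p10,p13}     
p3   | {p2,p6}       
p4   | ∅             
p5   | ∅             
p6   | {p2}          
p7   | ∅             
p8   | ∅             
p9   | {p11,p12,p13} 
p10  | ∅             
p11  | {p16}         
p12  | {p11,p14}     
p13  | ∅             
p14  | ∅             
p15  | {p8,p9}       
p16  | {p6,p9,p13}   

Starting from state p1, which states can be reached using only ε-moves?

Start with {p1}.
From p1 via ε: add p11, p15.
From p11 via ε: add p16.
From p15 via ε: add p8, p9.
From p9 via ε: add p12, p13.
From p16 via ε: add p6.
From p6 via ε: add p2.
From p12 via ε: add p14.
From p2 via ε: add p10.
No new states can be added; the closed set is {p1, p2, p6, p8, p9, p10, p11, p12, p13, p14, p15, p16}.

{p1, p2, p6, p8, p9, p10, p11, p12, p13, p14, p15, p16}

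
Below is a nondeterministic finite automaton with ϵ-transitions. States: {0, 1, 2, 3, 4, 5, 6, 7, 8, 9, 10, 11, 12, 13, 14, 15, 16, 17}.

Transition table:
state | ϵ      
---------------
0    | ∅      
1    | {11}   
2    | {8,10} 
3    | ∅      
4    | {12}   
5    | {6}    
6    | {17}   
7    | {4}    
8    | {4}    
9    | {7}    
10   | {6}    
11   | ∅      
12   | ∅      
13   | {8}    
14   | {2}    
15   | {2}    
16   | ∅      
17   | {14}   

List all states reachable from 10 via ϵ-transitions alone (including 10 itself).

Start with {10}.
From 10 via ϵ: add 6.
From 6 via ϵ: add 17.
From 17 via ϵ: add 14.
From 14 via ϵ: add 2.
From 2 via ϵ: add 8.
From 8 via ϵ: add 4.
From 4 via ϵ: add 12.
No new states can be added; the closed set is {2, 4, 6, 8, 10, 12, 14, 17}.

{2, 4, 6, 8, 10, 12, 14, 17}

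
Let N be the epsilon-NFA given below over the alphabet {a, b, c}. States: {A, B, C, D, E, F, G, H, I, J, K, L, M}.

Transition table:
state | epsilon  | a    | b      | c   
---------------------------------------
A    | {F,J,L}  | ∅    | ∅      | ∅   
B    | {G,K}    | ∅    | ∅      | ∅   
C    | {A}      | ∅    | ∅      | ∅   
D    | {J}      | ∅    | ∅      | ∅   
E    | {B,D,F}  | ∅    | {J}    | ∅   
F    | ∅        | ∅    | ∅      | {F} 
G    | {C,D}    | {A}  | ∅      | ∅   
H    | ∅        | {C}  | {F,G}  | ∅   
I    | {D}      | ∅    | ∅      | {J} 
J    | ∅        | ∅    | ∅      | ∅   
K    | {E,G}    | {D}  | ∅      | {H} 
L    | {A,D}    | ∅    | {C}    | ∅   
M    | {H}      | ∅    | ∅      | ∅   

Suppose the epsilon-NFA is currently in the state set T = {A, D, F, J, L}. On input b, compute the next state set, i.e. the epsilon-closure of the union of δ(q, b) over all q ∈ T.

{A, C, D, F, J, L}

L on b → {C}.
No b-transition from A, D, F, J.
Union after reading b: {C}.
Now take the epsilon-closure:
From C via epsilon: add A.
From A via epsilon: add F, J, L.
From L via epsilon: add D.
No new states can be added; the closed set is {A, C, D, F, J, L}.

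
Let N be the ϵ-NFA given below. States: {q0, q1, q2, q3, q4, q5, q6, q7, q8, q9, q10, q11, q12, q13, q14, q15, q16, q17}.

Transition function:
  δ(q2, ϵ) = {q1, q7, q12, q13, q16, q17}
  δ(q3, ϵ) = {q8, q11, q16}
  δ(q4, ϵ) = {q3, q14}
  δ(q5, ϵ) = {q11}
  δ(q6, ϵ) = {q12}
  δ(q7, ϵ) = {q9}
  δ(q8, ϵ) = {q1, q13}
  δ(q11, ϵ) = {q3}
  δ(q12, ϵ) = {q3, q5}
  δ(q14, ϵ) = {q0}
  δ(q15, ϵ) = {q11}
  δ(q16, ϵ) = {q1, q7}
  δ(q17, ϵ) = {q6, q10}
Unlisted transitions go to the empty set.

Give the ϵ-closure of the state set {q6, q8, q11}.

Start with {q6, q8, q11}.
From q6 via ϵ: add q12.
From q8 via ϵ: add q1, q13.
From q11 via ϵ: add q3.
From q3 via ϵ: add q16.
From q12 via ϵ: add q5.
From q16 via ϵ: add q7.
From q7 via ϵ: add q9.
No new states can be added; the closed set is {q1, q3, q5, q6, q7, q8, q9, q11, q12, q13, q16}.

{q1, q3, q5, q6, q7, q8, q9, q11, q12, q13, q16}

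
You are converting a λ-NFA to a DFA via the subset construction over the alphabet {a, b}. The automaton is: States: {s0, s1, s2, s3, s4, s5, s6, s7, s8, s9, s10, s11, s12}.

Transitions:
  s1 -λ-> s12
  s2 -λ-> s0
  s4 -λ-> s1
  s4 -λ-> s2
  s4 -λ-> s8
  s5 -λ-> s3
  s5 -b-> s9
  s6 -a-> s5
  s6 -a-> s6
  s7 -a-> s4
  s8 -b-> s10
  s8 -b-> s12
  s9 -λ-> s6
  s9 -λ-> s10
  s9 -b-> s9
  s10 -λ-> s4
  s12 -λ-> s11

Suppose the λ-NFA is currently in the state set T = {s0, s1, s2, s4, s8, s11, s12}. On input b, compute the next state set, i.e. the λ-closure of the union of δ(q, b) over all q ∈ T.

s8 on b → {s10, s12}.
No b-transition from s0, s1, s2, s4, s11, s12.
Union after reading b: {s10, s12}.
Now take the λ-closure:
From s10 via λ: add s4.
From s12 via λ: add s11.
From s4 via λ: add s1, s2, s8.
From s2 via λ: add s0.
No new states can be added; the closed set is {s0, s1, s2, s4, s8, s10, s11, s12}.

{s0, s1, s2, s4, s8, s10, s11, s12}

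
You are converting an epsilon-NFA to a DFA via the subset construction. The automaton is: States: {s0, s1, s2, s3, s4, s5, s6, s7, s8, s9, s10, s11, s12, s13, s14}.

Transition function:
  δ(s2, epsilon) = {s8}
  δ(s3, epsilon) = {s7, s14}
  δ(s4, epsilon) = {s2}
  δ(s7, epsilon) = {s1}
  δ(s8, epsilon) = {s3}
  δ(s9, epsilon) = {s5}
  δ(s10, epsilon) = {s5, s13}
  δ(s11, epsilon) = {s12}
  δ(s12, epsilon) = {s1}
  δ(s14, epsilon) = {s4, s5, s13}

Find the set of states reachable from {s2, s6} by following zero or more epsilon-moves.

{s1, s2, s3, s4, s5, s6, s7, s8, s13, s14}

Start with {s2, s6}.
From s2 via epsilon: add s8.
From s8 via epsilon: add s3.
From s3 via epsilon: add s7, s14.
From s7 via epsilon: add s1.
From s14 via epsilon: add s4, s5, s13.
No new states can be added; the closed set is {s1, s2, s3, s4, s5, s6, s7, s8, s13, s14}.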